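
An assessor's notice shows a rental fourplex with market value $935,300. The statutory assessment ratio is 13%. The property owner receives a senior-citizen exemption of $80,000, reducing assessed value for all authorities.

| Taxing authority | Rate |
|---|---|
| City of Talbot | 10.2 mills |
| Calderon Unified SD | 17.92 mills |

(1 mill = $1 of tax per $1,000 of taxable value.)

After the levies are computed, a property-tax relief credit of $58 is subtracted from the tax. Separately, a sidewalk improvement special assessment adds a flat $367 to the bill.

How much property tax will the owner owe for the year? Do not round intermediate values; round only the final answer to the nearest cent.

$1,478.48

Assessed value = $935,300 × 0.13 = $121,589
Taxable value = $121,589 − $80,000 = $41,589
City of Talbot: $41,589 × 0.0102 = $424.2078
Calderon Unified SD: $41,589 × 0.01792 = $745.27488
Levies subtotal = $1,169.48268
After credit = $1,169.48268 − $58 = $1,111.48268
Total = $1,111.48268 + $367 = $1,478.48268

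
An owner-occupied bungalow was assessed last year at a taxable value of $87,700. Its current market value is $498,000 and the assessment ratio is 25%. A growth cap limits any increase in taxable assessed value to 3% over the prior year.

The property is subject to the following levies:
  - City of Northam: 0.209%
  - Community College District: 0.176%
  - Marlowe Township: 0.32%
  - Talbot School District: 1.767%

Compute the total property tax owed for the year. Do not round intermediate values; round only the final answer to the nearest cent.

Uncapped assessed value = $498,000 × 0.25 = $124,500
Cap limit = $87,700 × 1.03 = $90,331
Taxable assessed value = min($124,500, $90,331) = $90,331 (cap binds)
City of Northam: $90,331 × 0.00209 = $188.79179
Community College District: $90,331 × 0.00176 = $158.98256
Marlowe Township: $90,331 × 0.0032 = $289.0592
Talbot School District: $90,331 × 0.01767 = $1,596.14877
Total = $2,232.98232

$2,232.98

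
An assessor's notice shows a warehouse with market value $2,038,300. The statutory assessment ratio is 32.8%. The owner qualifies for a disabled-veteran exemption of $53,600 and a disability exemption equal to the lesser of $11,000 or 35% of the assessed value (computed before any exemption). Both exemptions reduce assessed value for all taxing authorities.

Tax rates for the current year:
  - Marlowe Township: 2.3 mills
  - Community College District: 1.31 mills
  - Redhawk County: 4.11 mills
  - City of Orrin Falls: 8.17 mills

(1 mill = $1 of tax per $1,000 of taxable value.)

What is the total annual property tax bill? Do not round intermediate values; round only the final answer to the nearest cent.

$9,596.96

Assessed value = $2,038,300 × 0.328 = $668,562.4
Disability exemption = min($11,000, 35% × $668,562.4) = min($11,000, $233,996.84) = $11,000 (dollar cap binds)
Taxable value = $668,562.4 − $53,600 − $11,000 = $603,962.4
Marlowe Township: $603,962.4 × 0.0023 = $1,389.11352
Community College District: $603,962.4 × 0.00131 = $791.190744
Redhawk County: $603,962.4 × 0.00411 = $2,482.285464
City of Orrin Falls: $603,962.4 × 0.00817 = $4,934.372808
Total = $9,596.962536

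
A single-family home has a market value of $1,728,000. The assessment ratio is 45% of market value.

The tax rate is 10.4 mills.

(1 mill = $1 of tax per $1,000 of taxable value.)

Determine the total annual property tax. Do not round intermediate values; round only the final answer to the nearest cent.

$8,087.04

Assessed value = $1,728,000 × 0.45 = $777,600
Tax = $777,600 × 0.0104 = $8,087.04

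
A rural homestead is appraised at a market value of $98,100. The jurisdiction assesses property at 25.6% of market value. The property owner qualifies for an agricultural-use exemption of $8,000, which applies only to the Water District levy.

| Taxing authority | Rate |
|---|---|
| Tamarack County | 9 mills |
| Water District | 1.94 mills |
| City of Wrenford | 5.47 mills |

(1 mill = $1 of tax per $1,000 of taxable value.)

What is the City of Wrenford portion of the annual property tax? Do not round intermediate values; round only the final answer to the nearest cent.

$137.37

Assessed value = $98,100 × 0.256 = $25,113.6
City of Wrenford taxable value = $25,113.6 (exemption does not apply)
City of Wrenford levy = $25,113.6 × 0.00547 = $137.371392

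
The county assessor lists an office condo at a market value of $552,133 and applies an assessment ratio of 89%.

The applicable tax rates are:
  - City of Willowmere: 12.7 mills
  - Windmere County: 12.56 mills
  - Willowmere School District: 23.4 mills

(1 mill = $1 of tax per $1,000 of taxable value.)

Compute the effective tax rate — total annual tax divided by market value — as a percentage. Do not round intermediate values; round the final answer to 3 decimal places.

4.331%

Assessed value = $552,133 × 0.89 = $491,398.37
City of Willowmere: $491,398.37 × 0.0127 = $6,240.759299
Windmere County: $491,398.37 × 0.01256 = $6,171.9635272
Willowmere School District: $491,398.37 × 0.0234 = $11,498.721858
Total tax = $23,911.4446842
Effective rate = $23,911.4446842 ÷ $552,133 = 4.331% of market value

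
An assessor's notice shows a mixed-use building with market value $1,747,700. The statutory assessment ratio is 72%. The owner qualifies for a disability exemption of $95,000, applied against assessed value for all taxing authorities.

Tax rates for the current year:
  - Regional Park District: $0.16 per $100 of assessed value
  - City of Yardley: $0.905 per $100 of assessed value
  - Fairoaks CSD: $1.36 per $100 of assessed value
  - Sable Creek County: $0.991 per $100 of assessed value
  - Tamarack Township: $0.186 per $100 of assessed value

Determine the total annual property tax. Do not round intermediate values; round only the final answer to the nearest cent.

Assessed value = $1,747,700 × 0.72 = $1,258,344
Taxable value = $1,258,344 − $95,000 = $1,163,344
Regional Park District: $1,163,344 × 0.0016 = $1,861.3504
City of Yardley: $1,163,344 × 0.00905 = $10,528.2632
Fairoaks CSD: $1,163,344 × 0.0136 = $15,821.4784
Sable Creek County: $1,163,344 × 0.00991 = $11,528.73904
Tamarack Township: $1,163,344 × 0.00186 = $2,163.81984
Total = $1,861.3504 + $10,528.2632 + $15,821.4784 + $11,528.73904 + $2,163.81984 = $41,903.65088

$41,903.65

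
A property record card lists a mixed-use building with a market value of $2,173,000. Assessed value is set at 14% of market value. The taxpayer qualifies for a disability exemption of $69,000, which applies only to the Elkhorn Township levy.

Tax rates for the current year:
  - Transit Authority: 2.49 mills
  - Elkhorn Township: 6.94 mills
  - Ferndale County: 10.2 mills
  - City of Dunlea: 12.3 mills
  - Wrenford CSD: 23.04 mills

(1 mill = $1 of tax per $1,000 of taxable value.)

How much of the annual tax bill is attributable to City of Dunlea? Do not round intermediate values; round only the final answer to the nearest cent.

$3,741.91

Assessed value = $2,173,000 × 0.14 = $304,220
City of Dunlea taxable value = $304,220 (exemption does not apply)
City of Dunlea levy = $304,220 × 0.0123 = $3,741.906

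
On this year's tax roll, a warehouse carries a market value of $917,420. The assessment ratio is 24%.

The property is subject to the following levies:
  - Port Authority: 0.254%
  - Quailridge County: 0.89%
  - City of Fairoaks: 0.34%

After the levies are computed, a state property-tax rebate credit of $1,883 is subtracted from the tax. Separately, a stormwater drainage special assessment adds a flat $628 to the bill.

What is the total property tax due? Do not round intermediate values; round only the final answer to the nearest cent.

Assessed value = $917,420 × 0.24 = $220,180.8
Port Authority: $220,180.8 × 0.00254 = $559.259232
Quailridge County: $220,180.8 × 0.0089 = $1,959.60912
City of Fairoaks: $220,180.8 × 0.0034 = $748.61472
Levies subtotal = $3,267.483072
After credit = $3,267.483072 − $1,883 = $1,384.483072
Total = $1,384.483072 + $628 = $2,012.483072

$2,012.48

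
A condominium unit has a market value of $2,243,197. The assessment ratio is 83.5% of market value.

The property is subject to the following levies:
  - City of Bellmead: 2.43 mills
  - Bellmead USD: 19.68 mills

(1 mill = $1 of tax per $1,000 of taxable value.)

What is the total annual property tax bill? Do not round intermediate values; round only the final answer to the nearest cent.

$41,413.57

Assessed value = $2,243,197 × 0.835 = $1,873,069.495
City of Bellmead: $1,873,069.495 × 0.00243 = $4,551.55887285
Bellmead USD: $1,873,069.495 × 0.01968 = $36,862.0076616
Total = $4,551.55887285 + $36,862.0076616 = $41,413.56653445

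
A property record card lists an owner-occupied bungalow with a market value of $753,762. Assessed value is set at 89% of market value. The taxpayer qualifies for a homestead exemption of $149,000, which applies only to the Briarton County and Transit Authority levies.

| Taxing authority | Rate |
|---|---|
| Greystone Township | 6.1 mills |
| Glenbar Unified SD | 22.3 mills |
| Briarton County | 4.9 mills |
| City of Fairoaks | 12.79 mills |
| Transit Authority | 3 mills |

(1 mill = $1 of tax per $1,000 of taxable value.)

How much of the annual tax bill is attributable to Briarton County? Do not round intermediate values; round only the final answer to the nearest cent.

$2,557.06

Assessed value = $753,762 × 0.89 = $670,848.18
Briarton County taxable value = $670,848.18 − $149,000 = $521,848.18
Briarton County levy = $521,848.18 × 0.0049 = $2,557.056082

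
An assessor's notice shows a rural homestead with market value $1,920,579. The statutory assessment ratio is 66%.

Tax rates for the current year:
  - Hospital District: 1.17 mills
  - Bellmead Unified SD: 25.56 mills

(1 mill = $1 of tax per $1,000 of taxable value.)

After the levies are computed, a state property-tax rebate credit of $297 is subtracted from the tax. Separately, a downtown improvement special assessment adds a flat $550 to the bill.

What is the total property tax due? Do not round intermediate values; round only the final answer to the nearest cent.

$34,135.47

Assessed value = $1,920,579 × 0.66 = $1,267,582.14
Hospital District: $1,267,582.14 × 0.00117 = $1,483.0711038
Bellmead Unified SD: $1,267,582.14 × 0.02556 = $32,399.3994984
Levies subtotal = $33,882.4706022
After credit = $33,882.4706022 − $297 = $33,585.4706022
Total = $33,585.4706022 + $550 = $34,135.4706022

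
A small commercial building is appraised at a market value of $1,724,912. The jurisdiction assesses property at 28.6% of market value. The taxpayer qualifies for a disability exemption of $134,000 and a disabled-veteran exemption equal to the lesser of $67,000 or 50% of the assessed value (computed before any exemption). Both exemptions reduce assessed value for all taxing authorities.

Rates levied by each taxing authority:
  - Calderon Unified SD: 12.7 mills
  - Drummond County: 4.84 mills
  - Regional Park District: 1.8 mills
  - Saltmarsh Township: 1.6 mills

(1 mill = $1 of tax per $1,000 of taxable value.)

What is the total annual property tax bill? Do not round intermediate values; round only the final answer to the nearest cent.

Assessed value = $1,724,912 × 0.286 = $493,324.832
Disabled-veteran exemption = min($67,000, 50% × $493,324.832) = min($67,000, $246,662.416) = $67,000 (dollar cap binds)
Taxable value = $493,324.832 − $134,000 − $67,000 = $292,324.832
Calderon Unified SD: $292,324.832 × 0.0127 = $3,712.5253664
Drummond County: $292,324.832 × 0.00484 = $1,414.85218688
Regional Park District: $292,324.832 × 0.0018 = $526.1846976
Saltmarsh Township: $292,324.832 × 0.0016 = $467.7197312
Total = $6,121.28198208

$6,121.28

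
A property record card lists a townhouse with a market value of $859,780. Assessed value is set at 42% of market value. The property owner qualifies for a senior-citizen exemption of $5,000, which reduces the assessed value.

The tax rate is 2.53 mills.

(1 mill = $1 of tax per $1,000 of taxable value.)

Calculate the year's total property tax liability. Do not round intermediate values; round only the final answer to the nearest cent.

$900.95

Assessed value = $859,780 × 0.42 = $361,107.6
Taxable value = $361,107.6 − $5,000 = $356,107.6
Tax = $356,107.6 × 0.00253 = $900.952228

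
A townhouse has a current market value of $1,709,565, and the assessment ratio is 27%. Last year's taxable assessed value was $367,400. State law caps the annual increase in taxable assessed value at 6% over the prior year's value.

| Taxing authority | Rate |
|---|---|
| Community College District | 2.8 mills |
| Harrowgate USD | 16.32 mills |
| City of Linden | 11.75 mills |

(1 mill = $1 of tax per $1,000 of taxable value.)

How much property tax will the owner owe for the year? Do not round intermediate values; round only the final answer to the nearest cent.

$12,022.14

Uncapped assessed value = $1,709,565 × 0.27 = $461,582.55
Cap limit = $367,400 × 1.06 = $389,444
Taxable assessed value = min($461,582.55, $389,444) = $389,444 (cap binds)
Community College District: $389,444 × 0.0028 = $1,090.4432
Harrowgate USD: $389,444 × 0.01632 = $6,355.72608
City of Linden: $389,444 × 0.01175 = $4,575.967
Total = $12,022.13628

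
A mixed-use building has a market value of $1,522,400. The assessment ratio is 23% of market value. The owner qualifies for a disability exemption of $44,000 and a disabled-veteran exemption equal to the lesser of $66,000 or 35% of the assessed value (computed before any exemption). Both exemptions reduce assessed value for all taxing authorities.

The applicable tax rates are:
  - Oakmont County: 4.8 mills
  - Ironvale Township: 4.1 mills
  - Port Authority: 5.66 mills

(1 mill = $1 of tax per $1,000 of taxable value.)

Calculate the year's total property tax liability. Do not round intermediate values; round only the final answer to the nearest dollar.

$3,497

Assessed value = $1,522,400 × 0.23 = $350,152
Disabled-veteran exemption = min($66,000, 35% × $350,152) = min($66,000, $122,553.2) = $66,000 (dollar cap binds)
Taxable value = $350,152 − $44,000 − $66,000 = $240,152
Oakmont County: $240,152 × 0.0048 = $1,152.7296
Ironvale Township: $240,152 × 0.0041 = $984.6232
Port Authority: $240,152 × 0.00566 = $1,359.26032
Total = $3,496.61312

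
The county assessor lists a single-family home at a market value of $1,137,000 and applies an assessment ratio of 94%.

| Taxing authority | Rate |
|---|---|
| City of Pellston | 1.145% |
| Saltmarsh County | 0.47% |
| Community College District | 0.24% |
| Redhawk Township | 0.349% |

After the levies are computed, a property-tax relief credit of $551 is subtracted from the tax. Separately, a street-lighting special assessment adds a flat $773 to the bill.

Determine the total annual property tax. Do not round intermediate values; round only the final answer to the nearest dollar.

$23,778

Assessed value = $1,137,000 × 0.94 = $1,068,780
City of Pellston: $1,068,780 × 0.01145 = $12,237.531
Saltmarsh County: $1,068,780 × 0.0047 = $5,023.266
Community College District: $1,068,780 × 0.0024 = $2,565.072
Redhawk Township: $1,068,780 × 0.00349 = $3,730.0422
Levies subtotal = $23,555.9112
After credit = $23,555.9112 − $551 = $23,004.9112
Total = $23,004.9112 + $773 = $23,777.9112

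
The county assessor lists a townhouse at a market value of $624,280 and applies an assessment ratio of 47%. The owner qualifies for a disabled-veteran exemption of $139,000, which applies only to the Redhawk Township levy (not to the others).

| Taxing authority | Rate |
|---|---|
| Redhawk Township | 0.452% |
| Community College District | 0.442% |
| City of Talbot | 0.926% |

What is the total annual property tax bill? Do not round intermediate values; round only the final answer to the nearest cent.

Assessed value = $624,280 × 0.47 = $293,411.6
Redhawk Township: ($293,411.6 − $139,000) × 0.00452 = $154,411.6 × 0.00452 = $697.940432
Community College District: $293,411.6 × 0.00442 = $1,296.879272
City of Talbot: $293,411.6 × 0.00926 = $2,716.991416
Total = $4,711.81112

$4,711.81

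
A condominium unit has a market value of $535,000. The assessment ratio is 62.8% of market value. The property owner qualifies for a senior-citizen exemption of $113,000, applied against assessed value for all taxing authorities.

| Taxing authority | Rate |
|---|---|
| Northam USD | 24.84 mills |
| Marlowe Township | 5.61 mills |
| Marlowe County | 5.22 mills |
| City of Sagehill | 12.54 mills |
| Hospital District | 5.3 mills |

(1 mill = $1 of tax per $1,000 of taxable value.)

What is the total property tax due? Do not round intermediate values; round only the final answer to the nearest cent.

Assessed value = $535,000 × 0.628 = $335,980
Taxable value = $335,980 − $113,000 = $222,980
Northam USD: $222,980 × 0.02484 = $5,538.8232
Marlowe Township: $222,980 × 0.00561 = $1,250.9178
Marlowe County: $222,980 × 0.00522 = $1,163.9556
City of Sagehill: $222,980 × 0.01254 = $2,796.1692
Hospital District: $222,980 × 0.0053 = $1,181.794
Total = $5,538.8232 + $1,250.9178 + $1,163.9556 + $2,796.1692 + $1,181.794 = $11,931.6598

$11,931.66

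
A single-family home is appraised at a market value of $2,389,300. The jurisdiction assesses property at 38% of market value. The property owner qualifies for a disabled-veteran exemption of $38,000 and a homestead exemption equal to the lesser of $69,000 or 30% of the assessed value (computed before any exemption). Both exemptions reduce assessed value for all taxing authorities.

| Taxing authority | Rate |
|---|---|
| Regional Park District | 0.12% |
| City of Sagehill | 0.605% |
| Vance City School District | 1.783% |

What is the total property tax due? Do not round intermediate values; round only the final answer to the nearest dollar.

Assessed value = $2,389,300 × 0.38 = $907,934
Homestead exemption = min($69,000, 30% × $907,934) = min($69,000, $272,380.2) = $69,000 (dollar cap binds)
Taxable value = $907,934 − $38,000 − $69,000 = $800,934
Regional Park District: $800,934 × 0.0012 = $961.1208
City of Sagehill: $800,934 × 0.00605 = $4,845.6507
Vance City School District: $800,934 × 0.01783 = $14,280.65322
Total = $20,087.42472

$20,087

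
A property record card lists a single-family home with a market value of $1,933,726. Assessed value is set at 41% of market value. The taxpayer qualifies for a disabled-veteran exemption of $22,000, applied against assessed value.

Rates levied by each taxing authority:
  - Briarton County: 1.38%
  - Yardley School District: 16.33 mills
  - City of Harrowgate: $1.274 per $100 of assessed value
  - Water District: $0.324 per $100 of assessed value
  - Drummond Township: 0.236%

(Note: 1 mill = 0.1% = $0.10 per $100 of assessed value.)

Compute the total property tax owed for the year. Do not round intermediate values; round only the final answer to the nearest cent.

Assessed value = $1,933,726 × 0.41 = $792,827.66
Taxable value = $792,827.66 − $22,000 = $770,827.66
Briarton County: $770,827.66 × 0.0138 = $10,637.421708
Yardley School District: $770,827.66 × 0.01633 = $12,587.6156878
City of Harrowgate: $770,827.66 × 0.01274 = $9,820.3443884
Water District: $770,827.66 × 0.00324 = $2,497.4816184
Drummond Township: $770,827.66 × 0.00236 = $1,819.1532776
Total = $37,362.0166802

$37,362.02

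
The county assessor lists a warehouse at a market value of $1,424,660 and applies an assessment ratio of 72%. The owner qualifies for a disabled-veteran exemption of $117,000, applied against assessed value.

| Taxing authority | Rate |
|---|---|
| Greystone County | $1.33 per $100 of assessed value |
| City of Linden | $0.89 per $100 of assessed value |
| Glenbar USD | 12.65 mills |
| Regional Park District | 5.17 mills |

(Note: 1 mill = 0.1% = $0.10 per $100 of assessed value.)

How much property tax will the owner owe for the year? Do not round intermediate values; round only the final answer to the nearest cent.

$36,368.38

Assessed value = $1,424,660 × 0.72 = $1,025,755.2
Taxable value = $1,025,755.2 − $117,000 = $908,755.2
Greystone County: $908,755.2 × 0.0133 = $12,086.44416
City of Linden: $908,755.2 × 0.0089 = $8,087.92128
Glenbar USD: $908,755.2 × 0.01265 = $11,495.75328
Regional Park District: $908,755.2 × 0.00517 = $4,698.264384
Total = $36,368.383104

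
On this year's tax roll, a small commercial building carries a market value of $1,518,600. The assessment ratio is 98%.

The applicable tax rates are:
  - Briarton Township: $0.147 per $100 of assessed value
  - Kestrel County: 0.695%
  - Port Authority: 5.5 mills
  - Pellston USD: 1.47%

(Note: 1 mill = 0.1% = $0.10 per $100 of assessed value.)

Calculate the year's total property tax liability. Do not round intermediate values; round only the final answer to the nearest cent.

$42,593.09

Assessed value = $1,518,600 × 0.98 = $1,488,228
Briarton Township: $1,488,228 × 0.00147 = $2,187.69516
Kestrel County: $1,488,228 × 0.00695 = $10,343.1846
Port Authority: $1,488,228 × 0.0055 = $8,185.254
Pellston USD: $1,488,228 × 0.0147 = $21,876.9516
Total = $42,593.08536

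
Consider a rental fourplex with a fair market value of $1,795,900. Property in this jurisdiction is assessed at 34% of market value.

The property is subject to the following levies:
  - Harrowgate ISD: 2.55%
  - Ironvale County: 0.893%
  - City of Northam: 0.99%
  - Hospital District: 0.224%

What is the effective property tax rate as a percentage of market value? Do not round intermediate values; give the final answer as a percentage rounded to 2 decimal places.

1.58%

Assessed value = $1,795,900 × 0.34 = $610,606
Harrowgate ISD: $610,606 × 0.0255 = $15,570.453
Ironvale County: $610,606 × 0.00893 = $5,452.71158
City of Northam: $610,606 × 0.0099 = $6,044.9994
Hospital District: $610,606 × 0.00224 = $1,367.75744
Total tax = $28,435.92142
Effective rate = $28,435.92142 ÷ $1,795,900 = 1.58% of market value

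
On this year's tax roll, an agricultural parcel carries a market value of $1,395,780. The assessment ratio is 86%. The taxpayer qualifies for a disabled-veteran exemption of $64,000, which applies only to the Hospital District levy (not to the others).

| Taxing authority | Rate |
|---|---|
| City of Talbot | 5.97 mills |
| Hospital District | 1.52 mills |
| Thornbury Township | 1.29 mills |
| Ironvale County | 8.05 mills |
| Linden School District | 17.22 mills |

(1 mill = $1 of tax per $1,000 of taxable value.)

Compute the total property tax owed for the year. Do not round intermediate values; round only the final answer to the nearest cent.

$40,775.35

Assessed value = $1,395,780 × 0.86 = $1,200,370.8
City of Talbot: $1,200,370.8 × 0.00597 = $7,166.213676
Hospital District: ($1,200,370.8 − $64,000) × 0.00152 = $1,136,370.8 × 0.00152 = $1,727.283616
Thornbury Township: $1,200,370.8 × 0.00129 = $1,548.478332
Ironvale County: $1,200,370.8 × 0.00805 = $9,662.98494
Linden School District: $1,200,370.8 × 0.01722 = $20,670.385176
Total = $40,775.34574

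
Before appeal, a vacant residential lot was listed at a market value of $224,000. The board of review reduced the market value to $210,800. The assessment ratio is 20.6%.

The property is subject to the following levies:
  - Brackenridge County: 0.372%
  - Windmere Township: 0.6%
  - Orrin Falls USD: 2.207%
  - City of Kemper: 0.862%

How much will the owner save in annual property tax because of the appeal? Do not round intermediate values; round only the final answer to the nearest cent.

$109.88

Old assessed value = $224,000 × 0.206 = $46,144
New assessed value = $210,800 × 0.206 = $43,424.8
Combined rate = 0.00372 + 0.006 + 0.02207 + 0.00862 = 0.04041
Old tax = $46,144 × 0.04041 = $1,864.67904
New tax = $43,424.8 × 0.04041 = $1,754.796168
Reduction = $1,864.67904 − $1,754.796168 = $109.882872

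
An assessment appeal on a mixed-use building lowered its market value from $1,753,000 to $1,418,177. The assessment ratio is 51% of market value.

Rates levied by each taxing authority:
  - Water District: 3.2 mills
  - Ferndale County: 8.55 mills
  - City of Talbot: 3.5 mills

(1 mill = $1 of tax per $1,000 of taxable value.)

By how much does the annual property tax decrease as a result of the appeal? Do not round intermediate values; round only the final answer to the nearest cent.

$2,604.09

Old assessed value = $1,753,000 × 0.51 = $894,030
New assessed value = $1,418,177 × 0.51 = $723,270.27
Combined rate = 0.0032 + 0.00855 + 0.0035 = 0.01525
Old tax = $894,030 × 0.01525 = $13,633.9575
New tax = $723,270.27 × 0.01525 = $11,029.8716175
Reduction = $13,633.9575 − $11,029.8716175 = $2,604.0858825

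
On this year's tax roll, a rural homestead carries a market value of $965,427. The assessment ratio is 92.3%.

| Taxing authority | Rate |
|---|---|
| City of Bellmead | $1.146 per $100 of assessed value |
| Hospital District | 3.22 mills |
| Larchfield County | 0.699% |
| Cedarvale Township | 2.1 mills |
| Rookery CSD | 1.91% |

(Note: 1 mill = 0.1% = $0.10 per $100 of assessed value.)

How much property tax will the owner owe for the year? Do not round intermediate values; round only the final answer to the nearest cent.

$38,200.99

Assessed value = $965,427 × 0.923 = $891,089.121
City of Bellmead: $891,089.121 × 0.01146 = $10,211.88132666
Hospital District: $891,089.121 × 0.00322 = $2,869.30696962
Larchfield County: $891,089.121 × 0.00699 = $6,228.71295579
Cedarvale Township: $891,089.121 × 0.0021 = $1,871.2871541
Rookery CSD: $891,089.121 × 0.0191 = $17,019.8022111
Total = $38,200.99061727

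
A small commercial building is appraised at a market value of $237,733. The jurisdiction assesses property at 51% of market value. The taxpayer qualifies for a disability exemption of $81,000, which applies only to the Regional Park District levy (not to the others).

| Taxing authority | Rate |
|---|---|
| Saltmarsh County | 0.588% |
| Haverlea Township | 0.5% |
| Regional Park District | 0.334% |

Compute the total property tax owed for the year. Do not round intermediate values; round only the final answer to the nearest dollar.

Assessed value = $237,733 × 0.51 = $121,243.83
Saltmarsh County: $121,243.83 × 0.00588 = $712.9137204
Haverlea Township: $121,243.83 × 0.005 = $606.21915
Regional Park District: ($121,243.83 − $81,000) × 0.00334 = $40,243.83 × 0.00334 = $134.4143922
Total = $1,453.5472626

$1,454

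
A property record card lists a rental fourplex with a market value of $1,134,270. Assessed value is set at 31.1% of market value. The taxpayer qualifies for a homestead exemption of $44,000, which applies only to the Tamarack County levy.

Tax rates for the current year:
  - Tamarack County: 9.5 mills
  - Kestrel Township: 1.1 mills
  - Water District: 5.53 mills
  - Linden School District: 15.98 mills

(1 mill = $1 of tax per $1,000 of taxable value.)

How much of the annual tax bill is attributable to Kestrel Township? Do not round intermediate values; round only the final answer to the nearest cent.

$388.03

Assessed value = $1,134,270 × 0.311 = $352,757.97
Kestrel Township taxable value = $352,757.97 (exemption does not apply)
Kestrel Township levy = $352,757.97 × 0.0011 = $388.033767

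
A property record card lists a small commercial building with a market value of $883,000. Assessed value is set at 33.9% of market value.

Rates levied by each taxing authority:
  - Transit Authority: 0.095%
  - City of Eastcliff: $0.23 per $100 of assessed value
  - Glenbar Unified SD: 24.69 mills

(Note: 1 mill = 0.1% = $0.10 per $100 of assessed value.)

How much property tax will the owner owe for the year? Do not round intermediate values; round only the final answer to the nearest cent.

$8,363.48

Assessed value = $883,000 × 0.339 = $299,337
Transit Authority: $299,337 × 0.00095 = $284.37015
City of Eastcliff: $299,337 × 0.0023 = $688.4751
Glenbar Unified SD: $299,337 × 0.02469 = $7,390.63053
Total = $8,363.47578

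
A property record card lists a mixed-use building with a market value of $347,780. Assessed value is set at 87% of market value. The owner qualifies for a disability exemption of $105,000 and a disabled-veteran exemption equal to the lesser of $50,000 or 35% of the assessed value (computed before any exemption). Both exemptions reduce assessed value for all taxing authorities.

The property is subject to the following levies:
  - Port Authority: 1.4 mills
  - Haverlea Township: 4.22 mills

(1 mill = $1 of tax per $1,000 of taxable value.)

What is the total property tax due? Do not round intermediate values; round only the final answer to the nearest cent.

$829.34

Assessed value = $347,780 × 0.87 = $302,568.6
Disabled-veteran exemption = min($50,000, 35% × $302,568.6) = min($50,000, $105,899.01) = $50,000 (dollar cap binds)
Taxable value = $302,568.6 − $105,000 − $50,000 = $147,568.6
Port Authority: $147,568.6 × 0.0014 = $206.59604
Haverlea Township: $147,568.6 × 0.00422 = $622.739492
Total = $829.335532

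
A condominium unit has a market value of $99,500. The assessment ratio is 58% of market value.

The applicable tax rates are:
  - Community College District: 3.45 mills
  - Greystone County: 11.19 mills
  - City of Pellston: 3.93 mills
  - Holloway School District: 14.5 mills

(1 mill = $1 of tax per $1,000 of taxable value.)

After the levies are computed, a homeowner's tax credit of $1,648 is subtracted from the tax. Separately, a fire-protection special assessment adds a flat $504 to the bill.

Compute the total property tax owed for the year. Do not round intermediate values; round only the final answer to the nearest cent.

$764.47

Assessed value = $99,500 × 0.58 = $57,710
Community College District: $57,710 × 0.00345 = $199.0995
Greystone County: $57,710 × 0.01119 = $645.7749
City of Pellston: $57,710 × 0.00393 = $226.8003
Holloway School District: $57,710 × 0.0145 = $836.795
Levies subtotal = $1,908.4697
After credit = $1,908.4697 − $1,648 = $260.4697
Total = $260.4697 + $504 = $764.4697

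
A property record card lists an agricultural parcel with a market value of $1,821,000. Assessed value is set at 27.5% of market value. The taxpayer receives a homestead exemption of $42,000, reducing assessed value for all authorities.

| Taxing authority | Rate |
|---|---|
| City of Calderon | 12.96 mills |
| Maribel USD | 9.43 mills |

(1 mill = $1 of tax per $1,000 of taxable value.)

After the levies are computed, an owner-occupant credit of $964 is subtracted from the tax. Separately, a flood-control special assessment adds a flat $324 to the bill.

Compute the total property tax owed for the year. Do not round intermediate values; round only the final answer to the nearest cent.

Assessed value = $1,821,000 × 0.275 = $500,775
Taxable value = $500,775 − $42,000 = $458,775
City of Calderon: $458,775 × 0.01296 = $5,945.724
Maribel USD: $458,775 × 0.00943 = $4,326.24825
Levies subtotal = $10,271.97225
After credit = $10,271.97225 − $964 = $9,307.97225
Total = $9,307.97225 + $324 = $9,631.97225

$9,631.97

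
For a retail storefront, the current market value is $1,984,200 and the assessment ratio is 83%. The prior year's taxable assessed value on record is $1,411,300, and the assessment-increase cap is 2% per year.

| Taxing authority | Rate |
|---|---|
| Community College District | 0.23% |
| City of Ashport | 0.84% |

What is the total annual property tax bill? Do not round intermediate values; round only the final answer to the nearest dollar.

Uncapped assessed value = $1,984,200 × 0.83 = $1,646,886
Cap limit = $1,411,300 × 1.02 = $1,439,526
Taxable assessed value = min($1,646,886, $1,439,526) = $1,439,526 (cap binds)
Community College District: $1,439,526 × 0.0023 = $3,310.9098
City of Ashport: $1,439,526 × 0.0084 = $12,092.0184
Total = $15,402.9282

$15,403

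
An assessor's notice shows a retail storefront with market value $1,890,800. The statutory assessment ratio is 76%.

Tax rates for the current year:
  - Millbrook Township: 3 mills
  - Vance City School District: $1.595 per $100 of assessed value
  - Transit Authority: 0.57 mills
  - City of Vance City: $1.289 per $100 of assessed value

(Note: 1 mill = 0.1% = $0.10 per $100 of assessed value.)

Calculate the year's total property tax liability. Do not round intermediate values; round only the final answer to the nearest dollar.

Assessed value = $1,890,800 × 0.76 = $1,437,008
Millbrook Township: $1,437,008 × 0.003 = $4,311.024
Vance City School District: $1,437,008 × 0.01595 = $22,920.2776
Transit Authority: $1,437,008 × 0.00057 = $819.09456
City of Vance City: $1,437,008 × 0.01289 = $18,523.03312
Total = $46,573.42928

$46,573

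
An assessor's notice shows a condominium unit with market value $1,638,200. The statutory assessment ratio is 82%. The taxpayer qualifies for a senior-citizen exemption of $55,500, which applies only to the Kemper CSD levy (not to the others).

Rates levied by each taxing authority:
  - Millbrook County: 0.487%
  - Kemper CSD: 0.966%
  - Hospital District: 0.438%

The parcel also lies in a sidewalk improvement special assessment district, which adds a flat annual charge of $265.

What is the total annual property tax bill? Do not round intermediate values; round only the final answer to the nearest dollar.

Assessed value = $1,638,200 × 0.82 = $1,343,324
Millbrook County: $1,343,324 × 0.00487 = $6,541.98788
Kemper CSD: ($1,343,324 − $55,500) × 0.00966 = $1,287,824 × 0.00966 = $12,440.37984
Hospital District: $1,343,324 × 0.00438 = $5,883.75912
Levies subtotal = $24,866.12684
Total = $24,866.12684 + $265 = $25,131.12684

$25,131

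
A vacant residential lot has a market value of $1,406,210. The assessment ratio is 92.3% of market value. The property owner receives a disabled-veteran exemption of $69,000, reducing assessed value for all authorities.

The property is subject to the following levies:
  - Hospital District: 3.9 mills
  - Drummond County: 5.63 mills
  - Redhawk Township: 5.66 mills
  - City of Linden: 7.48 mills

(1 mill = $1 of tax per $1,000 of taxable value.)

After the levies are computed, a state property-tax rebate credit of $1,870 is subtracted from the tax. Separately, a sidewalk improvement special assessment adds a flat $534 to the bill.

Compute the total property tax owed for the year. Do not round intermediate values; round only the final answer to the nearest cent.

$26,523.88

Assessed value = $1,406,210 × 0.923 = $1,297,931.83
Taxable value = $1,297,931.83 − $69,000 = $1,228,931.83
Hospital District: $1,228,931.83 × 0.0039 = $4,792.834137
Drummond County: $1,228,931.83 × 0.00563 = $6,918.8862029
Redhawk Township: $1,228,931.83 × 0.00566 = $6,955.7541578
City of Linden: $1,228,931.83 × 0.00748 = $9,192.4100884
Levies subtotal = $27,859.8845861
After credit = $27,859.8845861 − $1,870 = $25,989.8845861
Total = $25,989.8845861 + $534 = $26,523.8845861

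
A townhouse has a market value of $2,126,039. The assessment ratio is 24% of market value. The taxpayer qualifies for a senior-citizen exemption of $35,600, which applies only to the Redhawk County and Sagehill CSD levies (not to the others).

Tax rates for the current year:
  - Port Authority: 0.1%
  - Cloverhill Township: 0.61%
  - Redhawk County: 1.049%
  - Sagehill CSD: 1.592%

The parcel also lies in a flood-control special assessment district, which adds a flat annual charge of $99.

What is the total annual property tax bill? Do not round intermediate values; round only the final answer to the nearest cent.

Assessed value = $2,126,039 × 0.24 = $510,249.36
Port Authority: $510,249.36 × 0.001 = $510.24936
Cloverhill Township: $510,249.36 × 0.0061 = $3,112.521096
Redhawk County: ($510,249.36 − $35,600) × 0.01049 = $474,649.36 × 0.01049 = $4,979.0717864
Sagehill CSD: ($510,249.36 − $35,600) × 0.01592 = $474,649.36 × 0.01592 = $7,556.4178112
Levies subtotal = $16,158.2600536
Total = $16,158.2600536 + $99 = $16,257.2600536

$16,257.26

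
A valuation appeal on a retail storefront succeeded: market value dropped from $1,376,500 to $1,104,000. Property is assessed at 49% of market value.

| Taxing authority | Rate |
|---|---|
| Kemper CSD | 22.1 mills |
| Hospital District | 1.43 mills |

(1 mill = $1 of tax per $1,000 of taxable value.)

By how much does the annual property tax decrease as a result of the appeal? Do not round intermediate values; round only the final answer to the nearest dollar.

Old assessed value = $1,376,500 × 0.49 = $674,485
New assessed value = $1,104,000 × 0.49 = $540,960
Combined rate = 0.0221 + 0.00143 = 0.02353
Old tax = $674,485 × 0.02353 = $15,870.63205
New tax = $540,960 × 0.02353 = $12,728.7888
Reduction = $15,870.63205 − $12,728.7888 = $3,141.84325

$3,142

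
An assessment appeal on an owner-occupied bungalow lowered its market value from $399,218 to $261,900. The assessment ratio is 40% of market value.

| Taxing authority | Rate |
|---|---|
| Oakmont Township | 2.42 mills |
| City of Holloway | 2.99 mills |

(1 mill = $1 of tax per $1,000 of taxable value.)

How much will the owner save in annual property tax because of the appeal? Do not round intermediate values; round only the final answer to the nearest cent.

$297.16

Old assessed value = $399,218 × 0.4 = $159,687.2
New assessed value = $261,900 × 0.4 = $104,760
Combined rate = 0.00242 + 0.00299 = 0.00541
Old tax = $159,687.2 × 0.00541 = $863.907752
New tax = $104,760 × 0.00541 = $566.7516
Reduction = $863.907752 − $566.7516 = $297.156152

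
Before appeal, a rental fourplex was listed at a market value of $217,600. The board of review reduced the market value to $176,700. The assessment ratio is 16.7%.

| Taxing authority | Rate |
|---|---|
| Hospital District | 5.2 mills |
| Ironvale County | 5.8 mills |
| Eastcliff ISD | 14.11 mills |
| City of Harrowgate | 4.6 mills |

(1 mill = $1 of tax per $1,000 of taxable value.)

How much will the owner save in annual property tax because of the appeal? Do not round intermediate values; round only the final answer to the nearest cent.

$202.93

Old assessed value = $217,600 × 0.167 = $36,339.2
New assessed value = $176,700 × 0.167 = $29,508.9
Combined rate = 0.0052 + 0.0058 + 0.01411 + 0.0046 = 0.02971
Old tax = $36,339.2 × 0.02971 = $1,079.637632
New tax = $29,508.9 × 0.02971 = $876.709419
Reduction = $1,079.637632 − $876.709419 = $202.928213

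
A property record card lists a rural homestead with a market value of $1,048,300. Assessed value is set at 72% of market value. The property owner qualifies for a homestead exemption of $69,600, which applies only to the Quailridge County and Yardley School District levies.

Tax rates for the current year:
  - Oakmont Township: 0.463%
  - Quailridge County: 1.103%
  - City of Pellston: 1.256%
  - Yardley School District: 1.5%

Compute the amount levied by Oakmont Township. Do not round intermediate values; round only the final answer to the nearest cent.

$3,494.61

Assessed value = $1,048,300 × 0.72 = $754,776
Oakmont Township taxable value = $754,776 (exemption does not apply)
Oakmont Township levy = $754,776 × 0.00463 = $3,494.61288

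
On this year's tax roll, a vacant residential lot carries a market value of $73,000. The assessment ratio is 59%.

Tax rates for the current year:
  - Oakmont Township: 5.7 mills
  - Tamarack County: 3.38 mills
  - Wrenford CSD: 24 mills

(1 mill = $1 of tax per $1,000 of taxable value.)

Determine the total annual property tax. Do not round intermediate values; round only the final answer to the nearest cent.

Assessed value = $73,000 × 0.59 = $43,070
Oakmont Township: $43,070 × 0.0057 = $245.499
Tamarack County: $43,070 × 0.00338 = $145.5766
Wrenford CSD: $43,070 × 0.024 = $1,033.68
Total = $245.499 + $145.5766 + $1,033.68 = $1,424.7556

$1,424.76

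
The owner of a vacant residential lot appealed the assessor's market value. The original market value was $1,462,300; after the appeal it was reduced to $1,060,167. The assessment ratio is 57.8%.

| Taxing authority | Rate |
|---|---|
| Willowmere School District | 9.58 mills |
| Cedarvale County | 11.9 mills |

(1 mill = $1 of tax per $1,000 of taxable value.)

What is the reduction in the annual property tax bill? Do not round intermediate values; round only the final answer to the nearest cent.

$4,992.66

Old assessed value = $1,462,300 × 0.578 = $845,209.4
New assessed value = $1,060,167 × 0.578 = $612,776.526
Combined rate = 0.00958 + 0.0119 = 0.02148
Old tax = $845,209.4 × 0.02148 = $18,155.097912
New tax = $612,776.526 × 0.02148 = $13,162.43977848
Reduction = $18,155.097912 − $13,162.43977848 = $4,992.65813352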